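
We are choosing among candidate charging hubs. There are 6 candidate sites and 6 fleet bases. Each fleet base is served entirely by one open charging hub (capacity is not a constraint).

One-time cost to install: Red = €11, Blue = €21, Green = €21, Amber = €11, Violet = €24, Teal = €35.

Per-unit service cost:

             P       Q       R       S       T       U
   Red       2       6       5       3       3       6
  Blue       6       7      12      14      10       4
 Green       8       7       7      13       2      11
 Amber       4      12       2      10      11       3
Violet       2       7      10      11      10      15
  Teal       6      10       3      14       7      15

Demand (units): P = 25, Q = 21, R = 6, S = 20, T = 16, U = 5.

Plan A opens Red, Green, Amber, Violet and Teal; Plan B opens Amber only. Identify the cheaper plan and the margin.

Plan A is cheaper by 369.

Plan A: {Red, Green, Amber, Violet, Teal}: P→Red 2·25=50, Q→Red 6·21=126, R→Amber 2·6=12, S→Red 3·20=60, T→Green 2·16=32, U→Amber 3·5=15. Service 295; fixed 102; total 397.
Plan B: {Amber}: P→Amber 4·25=100, Q→Amber 12·21=252, R→Amber 2·6=12, S→Amber 10·20=200, T→Amber 11·16=176, U→Amber 3·5=15. Service 755; fixed 11; total 766.
Difference: |397 − 766| = 369.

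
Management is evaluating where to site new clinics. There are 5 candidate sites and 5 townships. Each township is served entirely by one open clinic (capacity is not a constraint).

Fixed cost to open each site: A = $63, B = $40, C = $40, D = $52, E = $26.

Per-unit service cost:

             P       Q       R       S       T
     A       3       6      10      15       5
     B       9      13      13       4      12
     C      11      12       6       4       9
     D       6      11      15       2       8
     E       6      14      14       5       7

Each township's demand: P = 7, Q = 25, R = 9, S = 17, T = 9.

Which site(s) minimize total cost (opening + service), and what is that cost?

For any fixed open set, each township goes to its cheapest open site; total = fixed + service.
{A, C}: P→A 3·7=21, Q→A 6·25=150, R→C 6·9=54, S→C 4·17=68, T→A 5·9=45. Service 338; fixed 103; total 441.
{A, D}: service 340 + fixed 115 = 455
{A, C, D}: P→A 3·7=21, Q→A 6·25=150, R→C 6·9=54, S→D 2·17=34, T→A 5·9=45. Service 304; fixed 155; total 459.
{A, B, C, D, E}: P→A 3·7=21, Q→A 6·25=150, R→C 6·9=54, S→D 2·17=34, T→A 5·9=45. Service 304; fixed 221; total 525.
No other subset beats 441.

Open A and C; minimum total cost 441.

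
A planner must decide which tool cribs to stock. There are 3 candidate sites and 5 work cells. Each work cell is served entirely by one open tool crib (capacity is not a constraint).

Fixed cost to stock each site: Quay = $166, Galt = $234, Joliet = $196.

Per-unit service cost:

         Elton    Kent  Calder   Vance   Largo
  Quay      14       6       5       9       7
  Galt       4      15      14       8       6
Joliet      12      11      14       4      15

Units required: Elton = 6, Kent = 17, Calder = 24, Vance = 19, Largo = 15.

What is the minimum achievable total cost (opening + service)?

Minimum total cost: 748

For any fixed open set, each work cell goes to its cheapest open site; total = fixed + service.
{Quay}: Elton→Quay 14·6=84, Kent→Quay 6·17=102, Calder→Quay 5·24=120, Vance→Quay 9·19=171, Largo→Quay 7·15=105. Service 582; fixed 166; total 748.
{Quay, Joliet}: service 475 + fixed 362 = 837
{Quay, Galt}: Elton→Galt 4·6=24, Kent→Quay 6·17=102, Calder→Quay 5·24=120, Vance→Galt 8·19=152, Largo→Galt 6·15=90. Service 488; fixed 400; total 888.
{Quay, Galt, Joliet}: Elton→Galt 4·6=24, Kent→Quay 6·17=102, Calder→Quay 5·24=120, Vance→Joliet 4·19=76, Largo→Galt 6·15=90. Service 412; fixed 596; total 1008.
No other subset beats 748.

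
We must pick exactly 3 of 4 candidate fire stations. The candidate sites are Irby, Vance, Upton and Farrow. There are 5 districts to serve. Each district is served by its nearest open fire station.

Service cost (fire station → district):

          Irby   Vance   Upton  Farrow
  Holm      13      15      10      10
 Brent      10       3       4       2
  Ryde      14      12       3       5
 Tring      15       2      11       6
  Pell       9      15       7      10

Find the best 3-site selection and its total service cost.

Choose Vance, Upton and Farrow; total service cost 24.

With exactly 3 open, each district uses its cheapest among the chosen.
{Vance, Upton, Farrow}: Holm→Upton 10, Brent→Farrow 2, Ryde→Upton 3, Tring→Vance 2, Pell→Upton 7. Service cost 24.
{Irby, Vance, Upton}: service cost 25
{Irby, Vance, Farrow}: service cost 28
Among all 4 size-3 choices, {Vance, Upton, Farrow} is lowest.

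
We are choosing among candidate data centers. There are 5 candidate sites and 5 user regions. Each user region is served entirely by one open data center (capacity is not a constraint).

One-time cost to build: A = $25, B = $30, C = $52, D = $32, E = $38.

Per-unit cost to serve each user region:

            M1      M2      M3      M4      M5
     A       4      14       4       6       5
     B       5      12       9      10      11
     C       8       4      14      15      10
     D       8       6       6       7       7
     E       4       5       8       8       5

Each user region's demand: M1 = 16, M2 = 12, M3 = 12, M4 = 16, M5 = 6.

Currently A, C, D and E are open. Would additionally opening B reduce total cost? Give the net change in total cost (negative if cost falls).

No — net change +30 (cost rises by 30).

Current service cost with {A, C, D, E}: 286.
Adding B: each user region re-picks its cheapest; new service cost 286, saving 0.
Extra fixed cost: 30. Net change = 30 − 0 = 30.
(Totals: 433 → 463.)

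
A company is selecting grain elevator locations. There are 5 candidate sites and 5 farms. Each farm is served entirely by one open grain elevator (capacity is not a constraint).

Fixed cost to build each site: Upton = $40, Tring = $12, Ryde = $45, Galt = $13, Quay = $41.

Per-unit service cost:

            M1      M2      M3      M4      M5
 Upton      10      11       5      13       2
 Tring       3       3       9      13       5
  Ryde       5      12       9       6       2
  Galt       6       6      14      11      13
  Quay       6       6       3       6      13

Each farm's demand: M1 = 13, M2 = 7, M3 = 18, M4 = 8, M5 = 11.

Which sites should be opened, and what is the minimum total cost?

Open Tring and Quay; minimum total cost 270.

For any fixed open set, each farm goes to its cheapest open site; total = fixed + service.
{Tring, Quay}: M1→Tring 3·13=39, M2→Tring 3·7=21, M3→Quay 3·18=54, M4→Quay 6·8=48, M5→Tring 5·11=55. Service 217; fixed 53; total 270.
{Upton, Tring, Quay}: service 184 + fixed 93 = 277
{Tring, Ryde, Quay}: service 184 + fixed 98 = 282
{Upton, Tring, Ryde, Galt, Quay}: service 184 + fixed 151 = 335
No other subset beats 270.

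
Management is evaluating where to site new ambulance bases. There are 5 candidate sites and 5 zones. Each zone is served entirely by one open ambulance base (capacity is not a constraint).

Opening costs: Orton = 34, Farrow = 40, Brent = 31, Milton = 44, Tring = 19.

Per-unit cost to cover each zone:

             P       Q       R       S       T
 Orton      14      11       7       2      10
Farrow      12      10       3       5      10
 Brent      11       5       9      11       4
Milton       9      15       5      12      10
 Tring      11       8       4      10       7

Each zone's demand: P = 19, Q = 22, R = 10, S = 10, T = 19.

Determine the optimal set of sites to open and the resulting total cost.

Open Orton, Brent and Milton; minimum total cost 536.

For any fixed open set, each zone goes to its cheapest open site; total = fixed + service.
{Orton, Brent, Milton}: P→Milton 9·19=171, Q→Brent 5·22=110, R→Milton 5·10=50, S→Orton 2·10=20, T→Brent 4·19=76. Service 427; fixed 109; total 536.
{Orton, Brent, Tring}: P→Brent 11·19=209, Q→Brent 5·22=110, R→Tring 4·10=40, S→Orton 2·10=20, T→Brent 4·19=76. Service 455; fixed 84; total 539.
{Orton, Brent, Milton, Tring}: service 417 + fixed 128 = 545
{Orton, Farrow, Brent, Milton, Tring}: P→Milton 9·19=171, Q→Brent 5·22=110, R→Farrow 3·10=30, S→Orton 2·10=20, T→Brent 4·19=76. Service 407; fixed 168; total 575.
No other subset beats 536.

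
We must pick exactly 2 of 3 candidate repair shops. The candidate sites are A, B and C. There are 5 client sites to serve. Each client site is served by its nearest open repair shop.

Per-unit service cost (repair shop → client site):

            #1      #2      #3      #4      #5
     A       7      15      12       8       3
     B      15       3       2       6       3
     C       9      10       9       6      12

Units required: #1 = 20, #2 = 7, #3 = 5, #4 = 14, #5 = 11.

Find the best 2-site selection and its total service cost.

Choose A and B; total service cost 288.

With exactly 2 open, each client site uses its cheapest among the chosen.
{A, B}: #1→A 7·20=140, #2→B 3·7=21, #3→B 2·5=10, #4→B 6·14=84, #5→A 3·11=33. Service cost 288.
{B, C}: service cost 328
{A, C}: service cost 372
Among all 3 size-2 choices, {A, B} is lowest.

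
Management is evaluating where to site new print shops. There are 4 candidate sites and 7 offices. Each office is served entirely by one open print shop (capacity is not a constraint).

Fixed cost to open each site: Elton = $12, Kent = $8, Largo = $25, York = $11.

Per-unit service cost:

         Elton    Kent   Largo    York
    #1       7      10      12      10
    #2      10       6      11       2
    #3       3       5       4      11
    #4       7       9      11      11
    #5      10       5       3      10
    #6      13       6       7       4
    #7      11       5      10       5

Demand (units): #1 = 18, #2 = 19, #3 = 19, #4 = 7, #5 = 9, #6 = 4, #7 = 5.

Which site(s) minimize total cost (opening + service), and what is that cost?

For any fixed open set, each office goes to its cheapest open site; total = fixed + service.
{Elton, Largo, York}: #1→Elton 7·18=126, #2→York 2·19=38, #3→Elton 3·19=57, #4→Elton 7·7=49, #5→Largo 3·9=27, #6→York 4·4=16, #7→York 5·5=25. Service 338; fixed 48; total 386.
{Elton, Kent, York}: service 356 + fixed 31 = 387
{Elton, Kent, Largo, York}: service 338 + fixed 56 = 394
{Kent}: service 546 + fixed 8 = 554
No other subset beats 386.

Open Elton, Largo and York; minimum total cost 386.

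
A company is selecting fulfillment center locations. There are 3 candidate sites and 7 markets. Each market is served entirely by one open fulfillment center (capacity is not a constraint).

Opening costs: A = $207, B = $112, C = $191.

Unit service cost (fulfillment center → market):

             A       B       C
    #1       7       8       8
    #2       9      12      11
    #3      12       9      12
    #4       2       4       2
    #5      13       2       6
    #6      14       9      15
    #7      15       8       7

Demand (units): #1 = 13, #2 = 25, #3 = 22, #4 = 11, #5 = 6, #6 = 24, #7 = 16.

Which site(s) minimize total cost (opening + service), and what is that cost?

For any fixed open set, each market goes to its cheapest open site; total = fixed + service.
{B}: #1→B 8·13=104, #2→B 12·25=300, #3→B 9·22=198, #4→B 4·11=44, #5→B 2·6=12, #6→B 9·24=216, #7→B 8·16=128. Service 1002; fixed 112; total 1114.
{A, B}: service 892 + fixed 319 = 1211
{B, C}: #1→B 8·13=104, #2→C 11·25=275, #3→B 9·22=198, #4→C 2·11=22, #5→B 2·6=12, #6→B 9·24=216, #7→C 7·16=112. Service 939; fixed 303; total 1242.
{A, B, C}: service 876 + fixed 510 = 1386
No other subset beats 1114.

Open B only; minimum total cost 1114.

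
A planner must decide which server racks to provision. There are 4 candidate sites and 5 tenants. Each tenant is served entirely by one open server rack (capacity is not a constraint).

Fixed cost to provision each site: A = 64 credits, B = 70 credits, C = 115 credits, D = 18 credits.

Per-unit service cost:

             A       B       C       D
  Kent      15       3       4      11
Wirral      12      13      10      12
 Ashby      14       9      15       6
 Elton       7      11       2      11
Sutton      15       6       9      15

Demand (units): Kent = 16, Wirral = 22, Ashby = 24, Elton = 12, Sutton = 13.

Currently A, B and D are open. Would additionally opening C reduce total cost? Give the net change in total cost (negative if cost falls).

Current service cost with {A, B, D}: 618.
Adding C: each tenant re-picks its cheapest; new service cost 514, saving 104.
Extra fixed cost: 115. Net change = 115 − 104 = 11.
(Totals: 770 → 781.)

No — net change +11 (cost rises by 11).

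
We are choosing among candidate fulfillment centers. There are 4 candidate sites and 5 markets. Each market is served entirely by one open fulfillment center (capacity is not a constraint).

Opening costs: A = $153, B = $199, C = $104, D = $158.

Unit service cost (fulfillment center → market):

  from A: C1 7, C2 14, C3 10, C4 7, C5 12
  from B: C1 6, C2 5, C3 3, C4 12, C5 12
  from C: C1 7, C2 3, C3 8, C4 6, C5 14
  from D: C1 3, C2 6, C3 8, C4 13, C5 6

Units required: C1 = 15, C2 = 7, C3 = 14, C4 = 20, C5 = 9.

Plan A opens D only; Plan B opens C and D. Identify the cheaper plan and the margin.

Plan A: {D}: C1→D 3·15=45, C2→D 6·7=42, C3→D 8·14=112, C4→D 13·20=260, C5→D 6·9=54. Service 513; fixed 158; total 671.
Plan B: {C, D}: C1→D 3·15=45, C2→C 3·7=21, C3→C 8·14=112, C4→C 6·20=120, C5→D 6·9=54. Service 352; fixed 262; total 614.
Difference: |671 − 614| = 57.

Plan B is cheaper by 57.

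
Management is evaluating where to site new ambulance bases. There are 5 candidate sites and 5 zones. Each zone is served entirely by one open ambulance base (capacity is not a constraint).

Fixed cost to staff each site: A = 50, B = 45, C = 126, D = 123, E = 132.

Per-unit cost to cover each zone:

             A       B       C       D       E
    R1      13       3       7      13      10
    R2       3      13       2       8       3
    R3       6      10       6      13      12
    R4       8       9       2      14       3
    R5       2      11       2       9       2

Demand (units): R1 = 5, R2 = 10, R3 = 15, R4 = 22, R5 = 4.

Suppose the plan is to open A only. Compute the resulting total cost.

Total cost: 419

Each zone is assigned to its cheapest site among the open ones.
{A}: R1→A 13·5=65, R2→A 3·10=30, R3→A 6·15=90, R4→A 8·22=176, R5→A 2·4=8. Service 369; fixed 50; total 419.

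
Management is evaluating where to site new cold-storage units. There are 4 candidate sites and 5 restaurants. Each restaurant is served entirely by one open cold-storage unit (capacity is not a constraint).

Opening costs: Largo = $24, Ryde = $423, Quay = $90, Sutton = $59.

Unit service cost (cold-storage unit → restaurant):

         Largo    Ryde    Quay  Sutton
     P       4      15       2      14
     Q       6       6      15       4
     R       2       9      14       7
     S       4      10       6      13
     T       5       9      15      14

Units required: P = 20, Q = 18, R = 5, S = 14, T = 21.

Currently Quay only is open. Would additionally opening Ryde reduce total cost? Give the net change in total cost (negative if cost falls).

No — net change +110 (cost rises by 110).

Current service cost with {Quay}: 779.
Adding Ryde: each restaurant re-picks its cheapest; new service cost 466, saving 313.
Extra fixed cost: 423. Net change = 423 − 313 = 110.
(Totals: 869 → 979.)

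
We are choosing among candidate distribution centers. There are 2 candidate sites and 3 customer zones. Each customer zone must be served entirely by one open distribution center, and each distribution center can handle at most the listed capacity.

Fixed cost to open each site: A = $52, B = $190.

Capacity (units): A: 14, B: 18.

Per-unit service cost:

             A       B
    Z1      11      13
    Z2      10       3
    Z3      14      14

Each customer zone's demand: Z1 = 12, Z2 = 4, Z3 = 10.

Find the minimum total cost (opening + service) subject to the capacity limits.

Minimum total cost: 526

Open {A, B}: Z1→A 11·12=132, Z2→B 3·4=12, Z3→B 14·10=140.
Loads: A carries 12/14, B carries 14/18. Service 284; fixed 242; total 526.
Next best feasible plan costs 550.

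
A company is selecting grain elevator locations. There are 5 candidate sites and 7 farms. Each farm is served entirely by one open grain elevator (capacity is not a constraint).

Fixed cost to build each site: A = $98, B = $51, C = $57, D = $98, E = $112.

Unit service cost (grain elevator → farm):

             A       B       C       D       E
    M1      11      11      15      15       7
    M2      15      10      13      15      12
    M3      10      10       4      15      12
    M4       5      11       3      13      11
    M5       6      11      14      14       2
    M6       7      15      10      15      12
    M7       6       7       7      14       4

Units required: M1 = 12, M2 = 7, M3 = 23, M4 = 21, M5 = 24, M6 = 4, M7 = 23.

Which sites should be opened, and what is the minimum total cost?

For any fixed open set, each farm goes to its cheapest open site; total = fixed + service.
{C, E}: M1→E 7·12=84, M2→E 12·7=84, M3→C 4·23=92, M4→C 3·21=63, M5→E 2·24=48, M6→C 10·4=40, M7→E 4·23=92. Service 503; fixed 169; total 672.
{B, C, E}: service 489 + fixed 220 = 709
{A, C, E}: M1→E 7·12=84, M2→E 12·7=84, M3→C 4·23=92, M4→C 3·21=63, M5→E 2·24=48, M6→A 7·4=28, M7→E 4·23=92. Service 491; fixed 267; total 758.
{A, B, C, D, E}: service 477 + fixed 416 = 893
No other subset beats 672.

Open C and E; minimum total cost 672.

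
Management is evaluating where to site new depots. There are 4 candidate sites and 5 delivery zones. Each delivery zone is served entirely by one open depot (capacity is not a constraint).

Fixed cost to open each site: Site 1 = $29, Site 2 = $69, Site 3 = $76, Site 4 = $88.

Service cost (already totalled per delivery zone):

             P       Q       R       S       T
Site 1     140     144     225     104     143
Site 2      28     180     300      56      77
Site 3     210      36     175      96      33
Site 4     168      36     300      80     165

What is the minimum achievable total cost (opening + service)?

Minimum total cost: 473

For any fixed open set, each delivery zone goes to its cheapest open site; total = fixed + service.
{Site 2, Site 3}: P→Site 2 28, Q→Site 3 36, R→Site 3 175, S→Site 2 56, T→Site 3 33. Service 328; fixed 145; total 473.
{Site 1, Site 2, Site 3}: service 328 + fixed 174 = 502
{Site 2, Site 3, Site 4}: P→Site 2 28, Q→Site 3 36, R→Site 3 175, S→Site 2 56, T→Site 3 33. Service 328; fixed 233; total 561.
{Site 1, Site 2, Site 3, Site 4}: P→Site 2 28, Q→Site 3 36, R→Site 3 175, S→Site 2 56, T→Site 3 33. Service 328; fixed 262; total 590.
No other subset beats 473.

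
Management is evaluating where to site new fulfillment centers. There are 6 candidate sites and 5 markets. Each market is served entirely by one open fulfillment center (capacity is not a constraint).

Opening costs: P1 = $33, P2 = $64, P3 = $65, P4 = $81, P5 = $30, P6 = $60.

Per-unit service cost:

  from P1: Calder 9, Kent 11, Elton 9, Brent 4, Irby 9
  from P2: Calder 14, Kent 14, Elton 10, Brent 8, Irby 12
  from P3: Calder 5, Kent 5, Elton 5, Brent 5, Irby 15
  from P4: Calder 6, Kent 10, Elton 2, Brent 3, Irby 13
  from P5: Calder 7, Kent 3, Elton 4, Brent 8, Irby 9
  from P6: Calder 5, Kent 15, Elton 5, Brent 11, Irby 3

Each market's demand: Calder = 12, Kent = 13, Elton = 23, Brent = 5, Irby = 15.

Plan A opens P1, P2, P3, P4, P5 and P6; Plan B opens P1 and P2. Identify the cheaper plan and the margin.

Plan A is cheaper by 172.

Plan A: {P1, P2, P3, P4, P5, P6}: Calder→P3 5·12=60, Kent→P5 3·13=39, Elton→P4 2·23=46, Brent→P4 3·5=15, Irby→P6 3·15=45. Service 205; fixed 333; total 538.
Plan B: {P1, P2}: Calder→P1 9·12=108, Kent→P1 11·13=143, Elton→P1 9·23=207, Brent→P1 4·5=20, Irby→P1 9·15=135. Service 613; fixed 97; total 710.
Difference: |538 − 710| = 172.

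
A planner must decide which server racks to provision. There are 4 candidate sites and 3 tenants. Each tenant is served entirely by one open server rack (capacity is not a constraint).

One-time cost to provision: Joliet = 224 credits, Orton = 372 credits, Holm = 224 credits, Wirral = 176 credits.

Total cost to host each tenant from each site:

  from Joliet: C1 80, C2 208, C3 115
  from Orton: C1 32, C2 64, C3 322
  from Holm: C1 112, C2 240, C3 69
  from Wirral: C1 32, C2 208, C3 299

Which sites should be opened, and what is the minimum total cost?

Open Joliet only; minimum total cost 627.

For any fixed open set, each tenant goes to its cheapest open site; total = fixed + service.
{Joliet}: C1→Joliet 80, C2→Joliet 208, C3→Joliet 115. Service 403; fixed 224; total 627.
{Holm}: C1→Holm 112, C2→Holm 240, C3→Holm 69. Service 421; fixed 224; total 645.
{Holm, Wirral}: C1→Wirral 32, C2→Wirral 208, C3→Holm 69. Service 309; fixed 400; total 709.
{Joliet, Orton, Holm, Wirral}: service 165 + fixed 996 = 1161
No other subset beats 627.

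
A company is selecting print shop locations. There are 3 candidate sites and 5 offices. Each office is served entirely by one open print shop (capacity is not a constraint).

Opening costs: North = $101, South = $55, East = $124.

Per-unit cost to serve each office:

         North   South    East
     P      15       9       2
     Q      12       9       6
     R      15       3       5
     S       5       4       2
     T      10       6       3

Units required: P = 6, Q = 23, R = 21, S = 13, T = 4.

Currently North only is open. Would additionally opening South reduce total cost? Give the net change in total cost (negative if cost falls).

Current service cost with {North}: 786.
Adding South: each office re-picks its cheapest; new service cost 400, saving 386.
Extra fixed cost: 55. Net change = 55 − 386 = -331.
(Totals: 887 → 556.)

Yes — net change −331 (cost falls by 331).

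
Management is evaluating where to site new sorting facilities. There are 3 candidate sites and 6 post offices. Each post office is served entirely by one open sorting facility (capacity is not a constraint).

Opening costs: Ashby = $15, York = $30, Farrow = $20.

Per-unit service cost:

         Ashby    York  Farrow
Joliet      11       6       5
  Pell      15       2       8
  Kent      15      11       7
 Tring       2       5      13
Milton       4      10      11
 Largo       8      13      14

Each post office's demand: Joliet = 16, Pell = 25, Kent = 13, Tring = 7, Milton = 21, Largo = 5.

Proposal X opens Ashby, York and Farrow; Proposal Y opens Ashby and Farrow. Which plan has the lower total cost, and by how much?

Proposal X: {Ashby, York, Farrow}: Joliet→Farrow 5·16=80, Pell→York 2·25=50, Kent→Farrow 7·13=91, Tring→Ashby 2·7=14, Milton→Ashby 4·21=84, Largo→Ashby 8·5=40. Service 359; fixed 65; total 424.
Proposal Y: {Ashby, Farrow}: Joliet→Farrow 5·16=80, Pell→Farrow 8·25=200, Kent→Farrow 7·13=91, Tring→Ashby 2·7=14, Milton→Ashby 4·21=84, Largo→Ashby 8·5=40. Service 509; fixed 35; total 544.
Difference: |424 − 544| = 120.

Proposal X is cheaper by 120.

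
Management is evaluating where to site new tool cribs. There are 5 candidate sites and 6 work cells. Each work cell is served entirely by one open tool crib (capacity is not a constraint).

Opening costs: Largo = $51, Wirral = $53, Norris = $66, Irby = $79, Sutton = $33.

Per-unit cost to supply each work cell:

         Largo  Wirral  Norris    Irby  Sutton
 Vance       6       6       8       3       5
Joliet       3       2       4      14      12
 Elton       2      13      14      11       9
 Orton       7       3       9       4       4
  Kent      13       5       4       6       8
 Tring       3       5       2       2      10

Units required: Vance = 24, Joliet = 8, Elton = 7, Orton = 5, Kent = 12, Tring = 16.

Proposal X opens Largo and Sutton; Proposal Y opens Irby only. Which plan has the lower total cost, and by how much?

Proposal X is cheaper by 58.

Proposal X: {Largo, Sutton}: Vance→Sutton 5·24=120, Joliet→Largo 3·8=24, Elton→Largo 2·7=14, Orton→Sutton 4·5=20, Kent→Sutton 8·12=96, Tring→Largo 3·16=48. Service 322; fixed 84; total 406.
Proposal Y: {Irby}: Vance→Irby 3·24=72, Joliet→Irby 14·8=112, Elton→Irby 11·7=77, Orton→Irby 4·5=20, Kent→Irby 6·12=72, Tring→Irby 2·16=32. Service 385; fixed 79; total 464.
Difference: |406 − 464| = 58.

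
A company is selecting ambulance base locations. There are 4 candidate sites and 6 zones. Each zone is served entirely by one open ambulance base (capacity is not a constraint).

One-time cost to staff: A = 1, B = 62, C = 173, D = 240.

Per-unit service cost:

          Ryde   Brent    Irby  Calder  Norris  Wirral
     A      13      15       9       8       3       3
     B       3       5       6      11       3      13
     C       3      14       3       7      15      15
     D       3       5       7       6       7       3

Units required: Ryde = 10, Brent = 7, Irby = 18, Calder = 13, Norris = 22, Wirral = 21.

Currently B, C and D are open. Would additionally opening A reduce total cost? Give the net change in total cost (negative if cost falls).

Current service cost with {B, C, D}: 326.
Adding A: each zone re-picks its cheapest; new service cost 326, saving 0.
Extra fixed cost: 1. Net change = 1 − 0 = 1.
(Totals: 801 → 802.)

No — net change +1 (cost rises by 1).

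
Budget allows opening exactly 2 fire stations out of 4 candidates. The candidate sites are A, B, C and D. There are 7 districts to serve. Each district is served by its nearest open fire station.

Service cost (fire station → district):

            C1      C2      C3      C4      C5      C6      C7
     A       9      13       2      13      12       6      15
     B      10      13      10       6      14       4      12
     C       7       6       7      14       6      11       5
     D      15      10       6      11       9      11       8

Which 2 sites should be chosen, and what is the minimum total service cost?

With exactly 2 open, each district uses its cheapest among the chosen.
{B, C}: C1→C 7, C2→C 6, C3→C 7, C4→B 6, C5→C 6, C6→B 4, C7→C 5. Service cost 41.
{A, C}: service cost 45
{C, D}: service cost 52
Among all 6 size-2 choices, {B, C} is lowest.

Choose B and C; total service cost 41.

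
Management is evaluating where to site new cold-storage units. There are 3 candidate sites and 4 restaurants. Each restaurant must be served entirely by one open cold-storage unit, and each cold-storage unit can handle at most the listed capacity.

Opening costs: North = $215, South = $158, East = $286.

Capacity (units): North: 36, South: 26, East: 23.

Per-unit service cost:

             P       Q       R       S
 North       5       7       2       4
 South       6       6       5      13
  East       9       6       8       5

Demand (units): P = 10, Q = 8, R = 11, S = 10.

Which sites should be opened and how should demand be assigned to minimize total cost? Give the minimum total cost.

Open {North, South}: P→North 5·10=50, Q→South 6·8=48, R→North 2·11=22, S→North 4·10=40.
Loads: North carries 31/36, South carries 8/26. Service 160; fixed 373; total 533.
Next best feasible plan costs 543.

Minimum total cost: 533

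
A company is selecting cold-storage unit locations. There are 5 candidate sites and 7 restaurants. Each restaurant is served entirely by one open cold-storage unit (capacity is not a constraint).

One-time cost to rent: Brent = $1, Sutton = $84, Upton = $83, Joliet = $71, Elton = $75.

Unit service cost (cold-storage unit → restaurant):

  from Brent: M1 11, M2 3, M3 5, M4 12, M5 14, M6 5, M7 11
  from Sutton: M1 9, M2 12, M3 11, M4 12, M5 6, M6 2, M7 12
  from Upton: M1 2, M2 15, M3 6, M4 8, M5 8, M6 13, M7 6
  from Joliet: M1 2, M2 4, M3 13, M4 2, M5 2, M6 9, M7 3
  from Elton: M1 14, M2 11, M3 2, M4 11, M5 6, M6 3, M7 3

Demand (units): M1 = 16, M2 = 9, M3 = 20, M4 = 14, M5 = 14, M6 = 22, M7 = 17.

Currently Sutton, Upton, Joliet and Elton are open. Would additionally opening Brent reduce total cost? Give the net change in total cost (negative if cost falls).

Current service cost with {Sutton, Upton, Joliet, Elton}: 259.
Adding Brent: each restaurant re-picks its cheapest; new service cost 250, saving 9.
Extra fixed cost: 1. Net change = 1 − 9 = -8.
(Totals: 572 → 564.)

Yes — net change −8 (cost falls by 8).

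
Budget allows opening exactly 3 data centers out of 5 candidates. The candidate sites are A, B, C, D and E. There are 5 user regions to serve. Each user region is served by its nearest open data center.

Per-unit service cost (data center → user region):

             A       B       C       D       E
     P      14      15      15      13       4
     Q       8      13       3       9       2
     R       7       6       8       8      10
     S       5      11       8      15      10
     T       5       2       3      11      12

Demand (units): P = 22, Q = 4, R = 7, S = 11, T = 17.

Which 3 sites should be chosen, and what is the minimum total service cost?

Choose A, B and E; total service cost 227.

With exactly 3 open, each user region uses its cheapest among the chosen.
{A, B, E}: P→E 4·22=88, Q→E 2·4=8, R→B 6·7=42, S→A 5·11=55, T→B 2·17=34. Service cost 227.
{A, C, E}: service cost 251
{B, C, E}: service cost 260
Among all 10 size-3 choices, {A, B, E} is lowest.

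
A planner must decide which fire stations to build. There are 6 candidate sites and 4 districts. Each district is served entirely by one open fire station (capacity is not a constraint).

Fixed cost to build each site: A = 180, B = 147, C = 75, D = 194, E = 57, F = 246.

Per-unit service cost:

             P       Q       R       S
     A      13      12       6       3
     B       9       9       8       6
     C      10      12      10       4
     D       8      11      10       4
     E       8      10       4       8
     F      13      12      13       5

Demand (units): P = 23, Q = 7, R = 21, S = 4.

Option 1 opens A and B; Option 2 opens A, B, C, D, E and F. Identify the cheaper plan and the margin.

Option 1 is cheaper by 507.

Option 1: {A, B}: P→B 9·23=207, Q→B 9·7=63, R→A 6·21=126, S→A 3·4=12. Service 408; fixed 327; total 735.
Option 2: {A, B, C, D, E, F}: P→D 8·23=184, Q→B 9·7=63, R→E 4·21=84, S→A 3·4=12. Service 343; fixed 899; total 1242.
Difference: |735 − 1242| = 507.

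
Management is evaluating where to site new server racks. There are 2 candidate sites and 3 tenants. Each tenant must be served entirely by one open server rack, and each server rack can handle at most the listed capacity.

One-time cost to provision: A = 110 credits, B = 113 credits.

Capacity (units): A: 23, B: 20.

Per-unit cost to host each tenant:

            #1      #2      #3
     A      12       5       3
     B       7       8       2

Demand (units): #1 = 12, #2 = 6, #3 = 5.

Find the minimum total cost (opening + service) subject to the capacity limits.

Open {A}: #1→A 12·12=144, #2→A 5·6=30, #3→A 3·5=15.
Loads: A carries 23/23. Service 189; fixed 110; total 299.
Next best feasible plan costs 347.

Minimum total cost: 299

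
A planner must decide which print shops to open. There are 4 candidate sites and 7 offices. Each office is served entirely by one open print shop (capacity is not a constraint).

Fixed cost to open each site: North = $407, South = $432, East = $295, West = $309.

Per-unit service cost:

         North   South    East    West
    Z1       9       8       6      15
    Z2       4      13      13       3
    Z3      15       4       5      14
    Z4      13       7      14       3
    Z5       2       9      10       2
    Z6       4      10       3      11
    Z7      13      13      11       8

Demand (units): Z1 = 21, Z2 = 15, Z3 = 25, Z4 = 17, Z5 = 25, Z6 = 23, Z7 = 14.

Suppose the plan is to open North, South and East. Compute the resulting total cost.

Total cost: 1812

Each office is assigned to its cheapest site among the open ones.
{North, South, East}: Z1→East 6·21=126, Z2→North 4·15=60, Z3→South 4·25=100, Z4→South 7·17=119, Z5→North 2·25=50, Z6→East 3·23=69, Z7→East 11·14=154. Service 678; fixed 1134; total 1812.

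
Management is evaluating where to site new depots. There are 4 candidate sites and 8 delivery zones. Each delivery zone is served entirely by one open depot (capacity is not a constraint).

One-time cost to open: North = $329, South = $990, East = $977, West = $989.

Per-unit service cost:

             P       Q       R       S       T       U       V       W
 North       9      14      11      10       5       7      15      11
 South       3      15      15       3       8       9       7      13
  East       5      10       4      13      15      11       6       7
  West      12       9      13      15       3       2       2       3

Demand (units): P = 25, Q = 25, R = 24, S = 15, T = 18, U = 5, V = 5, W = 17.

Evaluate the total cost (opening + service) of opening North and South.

Total cost: 2400

Each delivery zone is assigned to its cheapest site among the open ones.
{North, South}: P→South 3·25=75, Q→North 14·25=350, R→North 11·24=264, S→South 3·15=45, T→North 5·18=90, U→North 7·5=35, V→South 7·5=35, W→North 11·17=187. Service 1081; fixed 1319; total 2400.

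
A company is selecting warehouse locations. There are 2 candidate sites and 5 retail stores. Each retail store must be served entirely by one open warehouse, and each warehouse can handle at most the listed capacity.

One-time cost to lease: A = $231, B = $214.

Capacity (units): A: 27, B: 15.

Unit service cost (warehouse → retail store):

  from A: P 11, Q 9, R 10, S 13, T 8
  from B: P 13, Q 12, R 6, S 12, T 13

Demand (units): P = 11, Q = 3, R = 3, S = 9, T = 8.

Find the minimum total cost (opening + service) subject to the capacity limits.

Minimum total cost: 783

Open {A, B}: P→A 11·11=121, Q→A 9·3=27, R→B 6·3=18, S→B 12·9=108, T→A 8·8=64.
Loads: A carries 22/27, B carries 12/15. Service 338; fixed 445; total 783.
Next best feasible plan costs 792.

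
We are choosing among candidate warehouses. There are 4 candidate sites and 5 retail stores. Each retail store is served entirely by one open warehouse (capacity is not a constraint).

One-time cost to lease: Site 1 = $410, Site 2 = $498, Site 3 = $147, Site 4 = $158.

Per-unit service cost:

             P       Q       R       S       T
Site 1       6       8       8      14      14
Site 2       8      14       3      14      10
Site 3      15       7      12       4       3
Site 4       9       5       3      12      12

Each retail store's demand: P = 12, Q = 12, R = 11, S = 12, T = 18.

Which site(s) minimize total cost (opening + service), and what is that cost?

For any fixed open set, each retail store goes to its cheapest open site; total = fixed + service.
{Site 3, Site 4}: P→Site 4 9·12=108, Q→Site 4 5·12=60, R→Site 4 3·11=33, S→Site 3 4·12=48, T→Site 3 3·18=54. Service 303; fixed 305; total 608.
{Site 3}: service 498 + fixed 147 = 645
{Site 4}: service 561 + fixed 158 = 719
{Site 1, Site 2, Site 3, Site 4}: P→Site 1 6·12=72, Q→Site 4 5·12=60, R→Site 2 3·11=33, S→Site 3 4·12=48, T→Site 3 3·18=54. Service 267; fixed 1213; total 1480.
No other subset beats 608.

Open Site 3 and Site 4; minimum total cost 608.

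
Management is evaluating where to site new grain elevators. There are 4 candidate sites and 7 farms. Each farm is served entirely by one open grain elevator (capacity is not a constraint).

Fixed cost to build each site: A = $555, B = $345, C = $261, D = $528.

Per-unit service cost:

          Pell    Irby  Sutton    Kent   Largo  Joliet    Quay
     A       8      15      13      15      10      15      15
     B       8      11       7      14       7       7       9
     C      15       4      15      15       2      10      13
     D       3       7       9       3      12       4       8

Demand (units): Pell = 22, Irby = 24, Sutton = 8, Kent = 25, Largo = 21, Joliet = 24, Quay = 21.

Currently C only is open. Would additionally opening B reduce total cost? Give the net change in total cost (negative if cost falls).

Yes — net change −54 (cost falls by 54).

Current service cost with {C}: 1476.
Adding B: each farm re-picks its cheapest; new service cost 1077, saving 399.
Extra fixed cost: 345. Net change = 345 − 399 = -54.
(Totals: 1737 → 1683.)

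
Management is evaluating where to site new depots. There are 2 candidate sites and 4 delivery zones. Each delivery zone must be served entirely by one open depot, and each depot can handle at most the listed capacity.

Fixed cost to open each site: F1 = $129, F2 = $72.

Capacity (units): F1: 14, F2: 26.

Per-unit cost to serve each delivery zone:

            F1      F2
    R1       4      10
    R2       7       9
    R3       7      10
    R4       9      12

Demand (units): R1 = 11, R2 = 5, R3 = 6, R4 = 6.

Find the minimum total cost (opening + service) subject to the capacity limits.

Minimum total cost: 422

Open {F1, F2}: R1→F1 4·11=44, R2→F2 9·5=45, R3→F2 10·6=60, R4→F2 12·6=72.
Loads: F1 carries 11/14, F2 carries 17/26. Service 221; fixed 201; total 422.
Next best feasible plan costs 452.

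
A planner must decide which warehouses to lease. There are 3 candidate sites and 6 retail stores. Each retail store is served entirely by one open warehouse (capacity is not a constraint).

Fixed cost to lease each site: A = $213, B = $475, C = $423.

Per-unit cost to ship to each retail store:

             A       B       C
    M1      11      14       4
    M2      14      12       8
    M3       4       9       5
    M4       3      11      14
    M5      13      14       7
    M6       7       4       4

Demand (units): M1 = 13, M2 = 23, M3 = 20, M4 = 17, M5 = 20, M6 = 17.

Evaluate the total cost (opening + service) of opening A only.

Total cost: 1188

Each retail store is assigned to its cheapest site among the open ones.
{A}: M1→A 11·13=143, M2→A 14·23=322, M3→A 4·20=80, M4→A 3·17=51, M5→A 13·20=260, M6→A 7·17=119. Service 975; fixed 213; total 1188.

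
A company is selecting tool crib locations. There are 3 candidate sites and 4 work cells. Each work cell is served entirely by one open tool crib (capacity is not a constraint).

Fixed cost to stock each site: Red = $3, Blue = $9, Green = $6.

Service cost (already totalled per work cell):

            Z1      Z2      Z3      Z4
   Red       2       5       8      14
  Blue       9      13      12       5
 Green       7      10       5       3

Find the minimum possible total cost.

Minimum total cost: 24

For any fixed open set, each work cell goes to its cheapest open site; total = fixed + service.
{Red, Green}: Z1→Red 2, Z2→Red 5, Z3→Green 5, Z4→Green 3. Service 15; fixed 9; total 24.
{Green}: Z1→Green 7, Z2→Green 10, Z3→Green 5, Z4→Green 3. Service 25; fixed 6; total 31.
{Red}: Z1→Red 2, Z2→Red 5, Z3→Red 8, Z4→Red 14. Service 29; fixed 3; total 32.
{Red, Blue, Green}: service 15 + fixed 18 = 33
(All 7 nonempty subsets were checked; Red and Green is lowest.)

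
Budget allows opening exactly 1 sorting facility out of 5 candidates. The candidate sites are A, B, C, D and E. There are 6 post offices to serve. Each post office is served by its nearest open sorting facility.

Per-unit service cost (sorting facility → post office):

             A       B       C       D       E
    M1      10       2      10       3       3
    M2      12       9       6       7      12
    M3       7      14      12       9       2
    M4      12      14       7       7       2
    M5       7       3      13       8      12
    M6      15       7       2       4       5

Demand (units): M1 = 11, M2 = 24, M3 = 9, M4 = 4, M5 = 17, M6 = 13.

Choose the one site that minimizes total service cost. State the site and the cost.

With exactly 1 open, each post office uses its cheapest among the chosen.
{D}: M1→D 3·11=33, M2→D 7·24=168, M3→D 9·9=81, M4→D 7·4=28, M5→D 8·17=136, M6→D 4·13=52. Service cost 498.
{B}: service cost 562
{E}: service cost 616
Among all 5 size-1 choices, {D} is lowest.

Choose D only; total service cost 498.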